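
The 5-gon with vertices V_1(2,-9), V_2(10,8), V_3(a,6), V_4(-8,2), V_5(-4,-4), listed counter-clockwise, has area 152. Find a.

-1

The doubled signed area Σ (x_i y_{i+1} − x_{i+1} y_i) is linear in a.
With a=0 it equals 298; the coefficient of a is -6 (from the two edges through V_3).
So -6·a + 298 = 2·152 = 304 ⇒ a = -1.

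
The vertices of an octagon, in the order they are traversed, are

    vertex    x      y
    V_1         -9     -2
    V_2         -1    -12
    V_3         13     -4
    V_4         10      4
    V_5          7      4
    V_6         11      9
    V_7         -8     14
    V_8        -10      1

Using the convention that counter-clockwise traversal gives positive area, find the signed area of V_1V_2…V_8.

388

V_1→V_2: (-9)(-12) − (-1)(-2) = 106
V_2→V_3: (-1)(-4) − (13)(-12) = 160
V_3→V_4: (13)(4) − (10)(-4) = 92
V_4→V_5: (10)(4) − (7)(4) = 12
V_5→V_6: (7)(9) − (11)(4) = 19
V_6→V_7: (11)(14) − (-8)(9) = 226
V_7→V_8: (-8)(1) − (-10)(14) = 132
V_8→V_1: (-10)(-2) − (-9)(1) = 29
Σ = 776
Signed area = Σ/2 = 388 (positive ⇒ counter-clockwise traversal).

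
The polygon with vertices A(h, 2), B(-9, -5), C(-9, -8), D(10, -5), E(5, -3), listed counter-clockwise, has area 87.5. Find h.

0

Write out the shoelace sum; only the two edges meeting at A involve h:
2·Area = [(5·2 − h·(-3)) + (h·(-5) − (-9)·2)] + 147
       = -2·h + 175 = 175
⇒ h = 0.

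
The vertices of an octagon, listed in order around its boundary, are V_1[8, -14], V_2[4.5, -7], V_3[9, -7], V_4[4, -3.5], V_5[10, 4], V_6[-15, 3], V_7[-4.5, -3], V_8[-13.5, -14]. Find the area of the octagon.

Apply the shoelace formula: 2A = Σ (x_i·y_{i+1} − x_{i+1}·y_i), indices taken mod 8.
V_1→V_2: (8)(-7) − (4.5)(-14) = 7
V_2→V_3: (4.5)(-7) − (9)(-7) = 31.5
V_3→V_4: (9)(-3.5) − (4)(-7) = -3.5
V_4→V_5: (4)(4) − (10)(-3.5) = 51
V_5→V_6: (10)(3) − (-15)(4) = 90
V_6→V_7: (-15)(-3) − (-4.5)(3) = 58.5
V_7→V_8: (-4.5)(-14) − (-13.5)(-3) = 22.5
V_8→V_1: (-13.5)(-14) − (8)(-14) = 301
Σ = 558
Area = |Σ|/2 = 279.

279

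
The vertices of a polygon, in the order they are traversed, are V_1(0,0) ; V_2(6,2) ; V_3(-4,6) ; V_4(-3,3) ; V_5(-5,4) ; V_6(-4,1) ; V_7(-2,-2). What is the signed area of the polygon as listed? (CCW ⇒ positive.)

37

Apply Gauss's area formula: 2A = Σ (x_i·y_{i+1} − x_{i+1}·y_i), indices taken mod 7.
Σ = (0) + (44) + (6) + (3) + (11) + (10) + (0) = 74
Signed area = Σ/2 = 37 (positive ⇒ counter-clockwise traversal).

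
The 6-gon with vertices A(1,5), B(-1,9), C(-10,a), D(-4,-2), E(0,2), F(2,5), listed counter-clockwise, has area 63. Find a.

3

Write out the shoelace sum; only the two edges meeting at C involve a:
2·Area = [((-1)·a − (-10)·9) + ((-10)·(-2) − (-4)·a)] + 7
       = 3·a + 117 = 126
⇒ a = 3.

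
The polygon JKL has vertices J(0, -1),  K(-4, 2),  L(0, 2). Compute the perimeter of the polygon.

12

|JK| = √((-4)² + (3)²) = √25 = 5
|KL| = √((4)² + (0)²) = √16 = 4
|LJ| = √((0)² + (-3)²) = √9 = 3
Perimeter = 5 + 4 + 3 = 12.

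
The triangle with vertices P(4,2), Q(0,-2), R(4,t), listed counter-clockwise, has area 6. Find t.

-1

Write out the shoelace sum; only the two edges meeting at R involve t:
2·Area = [(0·t − 4·(-2)) + (4·2 − 4·t)] + -8
       = -4·t + 8 = 12
⇒ t = -1.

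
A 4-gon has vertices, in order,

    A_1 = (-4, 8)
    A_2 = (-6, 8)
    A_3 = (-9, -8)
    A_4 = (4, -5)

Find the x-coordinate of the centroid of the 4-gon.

Apply the shoelace (surveyor's) formula. First the cross-terms c_i = x_i·y_{i+1} − x_{i+1}·y_i:
  16, 120, 77, 12  ⇒  2A = 225, A = 112.5.
Then Σ (x_i + x_{i+1})·c_i = -2345, so x̄ = -2345 / (6·112.5) = -469/135.

-469/135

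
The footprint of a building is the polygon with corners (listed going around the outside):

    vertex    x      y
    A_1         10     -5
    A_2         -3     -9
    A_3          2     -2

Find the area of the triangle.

Apply the shoelace (surveyor's) formula: 2A = Σ (x_i·y_{i+1} − x_{i+1}·y_i), indices taken mod 3.
Σ = (-105) + (24) + (10) = -71
Area = |Σ|/2 = 35.5.

35.5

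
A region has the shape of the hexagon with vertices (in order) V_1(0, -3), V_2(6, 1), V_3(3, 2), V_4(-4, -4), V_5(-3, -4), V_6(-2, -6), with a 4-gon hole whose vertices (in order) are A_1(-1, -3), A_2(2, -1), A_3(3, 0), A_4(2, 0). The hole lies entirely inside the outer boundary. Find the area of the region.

19.5

Outer boundary:
Σ = (18) + (9) + (-4) + (4) + (10) + (6) = 43
Area = |Σ|/2 = 21.5.
Hole:
Σ = (7) + (3) + (0) + (-6) = 4
Area = |Σ|/2 = 2.
Net area = 21.5 − 2 = 19.5.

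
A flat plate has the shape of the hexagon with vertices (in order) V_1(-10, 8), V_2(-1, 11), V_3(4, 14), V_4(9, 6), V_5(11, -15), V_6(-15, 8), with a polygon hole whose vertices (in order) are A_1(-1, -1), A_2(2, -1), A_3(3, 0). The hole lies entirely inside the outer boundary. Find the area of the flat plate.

318.5

Outer boundary:
Σ = (-102) + (-58) + (-102) + (-201) + (-137) + (-40) = -640
Area = |Σ|/2 = 320.
Hole:
Σ = (3) + (3) + (-3) = 3
Area = |Σ|/2 = 1.5.
Net area = 320 − 1.5 = 318.5.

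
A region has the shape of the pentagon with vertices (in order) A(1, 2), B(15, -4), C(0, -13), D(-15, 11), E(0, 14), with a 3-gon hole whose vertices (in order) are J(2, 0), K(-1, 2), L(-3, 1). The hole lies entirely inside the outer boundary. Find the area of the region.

Outer boundary:
A→B: (1)(-4) − (15)(2) = -34
B→C: (15)(-13) − (0)(-4) = -195
C→D: (0)(11) − (-15)(-13) = -195
D→E: (-15)(14) − (0)(11) = -210
E→A: (0)(2) − (1)(14) = -14
Σ = -648
Area = |Σ|/2 = 324.
Hole:
Apply Gauss's area formula: 2A = Σ (x_i·y_{i+1} − x_{i+1}·y_i), indices taken mod 3.
Σ = (4) + (5) + (-2) = 7
Area = |Σ|/2 = 3.5.
Net area = 324 − 3.5 = 320.5.

320.5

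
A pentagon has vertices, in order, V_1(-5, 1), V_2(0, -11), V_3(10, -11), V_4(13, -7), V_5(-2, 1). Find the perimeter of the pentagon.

|V_1V_2| = √((5)² + (-12)²) = √169 = 13
|V_2V_3| = √((10)² + (0)²) = √100 = 10
|V_3V_4| = √((3)² + (4)²) = √25 = 5
|V_4V_5| = √((-15)² + (8)²) = √289 = 17
|V_5V_1| = √((-3)² + (0)²) = √9 = 3
Perimeter = 13 + 10 + 5 + 17 + 3 = 48.

48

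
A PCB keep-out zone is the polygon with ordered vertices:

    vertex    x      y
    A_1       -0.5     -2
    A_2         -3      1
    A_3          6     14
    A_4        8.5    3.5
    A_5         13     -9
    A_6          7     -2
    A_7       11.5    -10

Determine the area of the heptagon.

Apply Gauss's area formula: 2A = Σ (x_i·y_{i+1} − x_{i+1}·y_i), indices taken mod 7.
Σ = (-6.5) + (-48) + (-98) + (-122) + (37) + (-47) + (-28) = -312.5
Area = |Σ|/2 = 156.25.

156.25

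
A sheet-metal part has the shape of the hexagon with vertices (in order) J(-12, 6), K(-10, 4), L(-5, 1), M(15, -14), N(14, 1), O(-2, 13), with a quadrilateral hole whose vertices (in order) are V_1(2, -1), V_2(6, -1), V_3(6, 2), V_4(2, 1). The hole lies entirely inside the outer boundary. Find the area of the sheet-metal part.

Outer boundary:
Apply Gauss's area formula: 2A = Σ (x_i·y_{i+1} − x_{i+1}·y_i), indices taken mod 6.
Σ = (12) + (10) + (55) + (211) + (184) + (144) = 616
Area = |Σ|/2 = 308.
Hole:
Σ = (4) + (18) + (2) + (-4) = 20
Area = |Σ|/2 = 10.
Net area = 308 − 10 = 298.

298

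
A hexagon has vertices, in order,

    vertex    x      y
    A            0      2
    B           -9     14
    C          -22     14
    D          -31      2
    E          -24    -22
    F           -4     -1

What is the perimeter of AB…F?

102

|AB| = √((-9)² + (12)²) = √225 = 15
|BC| = √((-13)² + (0)²) = √169 = 13
|CD| = √((-9)² + (-12)²) = √225 = 15
|DE| = √((7)² + (-24)²) = √625 = 25
|EF| = √((20)² + (21)²) = √841 = 29
|FA| = √((4)² + (3)²) = √25 = 5
Perimeter = 15 + 13 + 15 + 25 + 29 + 5 = 102.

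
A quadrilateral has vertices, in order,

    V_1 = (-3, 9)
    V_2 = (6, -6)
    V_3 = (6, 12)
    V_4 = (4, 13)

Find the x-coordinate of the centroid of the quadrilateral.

521/177

Apply the shoelace (surveyor's) formula. First the cross-terms c_i = x_i·y_{i+1} − x_{i+1}·y_i:
  -36, 108, 30, 75  ⇒  2A = 177, A = 88.5.
Then Σ (x_i + x_{i+1})·c_i = 1563, so x̄ = 1563 / (6·88.5) = 521/177.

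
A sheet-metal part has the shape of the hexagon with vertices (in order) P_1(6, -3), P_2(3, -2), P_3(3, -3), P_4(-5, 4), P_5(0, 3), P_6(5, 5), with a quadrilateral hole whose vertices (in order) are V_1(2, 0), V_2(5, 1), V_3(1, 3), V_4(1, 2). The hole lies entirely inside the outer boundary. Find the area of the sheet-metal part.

Outer boundary:
Cross-terms: -3, -3, -3, -15, -15, -45  ⇒  Σ = -84
Area = |Σ|/2 = 42.
Hole:
Apply the surveyor's formula: 2A = Σ (x_i·y_{i+1} − x_{i+1}·y_i), indices taken mod 4.
V_1→V_2: (2)(1) − (5)(0) = 2
V_2→V_3: (5)(3) − (1)(1) = 14
V_3→V_4: (1)(2) − (1)(3) = -1
V_4→V_1: (1)(0) − (2)(2) = -4
Σ = 11
Area = |Σ|/2 = 5.5.
Net area = 42 − 5.5 = 36.5.

36.5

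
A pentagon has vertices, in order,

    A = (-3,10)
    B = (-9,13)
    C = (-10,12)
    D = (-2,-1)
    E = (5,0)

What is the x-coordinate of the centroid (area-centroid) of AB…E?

-49/18

Apply the shoelace (surveyor's) formula. First the cross-terms c_i = x_i·y_{i+1} − x_{i+1}·y_i:
  51, 22, 34, 5, 50  ⇒  2A = 162, A = 81.
Then Σ (x_i + x_{i+1})·c_i = -1323, so x̄ = -1323 / (6·81) = -49/18.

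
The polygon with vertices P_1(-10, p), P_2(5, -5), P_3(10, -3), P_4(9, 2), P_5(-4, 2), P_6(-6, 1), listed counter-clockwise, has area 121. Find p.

-6

The doubled signed area Σ (x_i y_{i+1} − x_{i+1} y_i) is linear in p.
With p=0 it equals 176; the coefficient of p is -11 (from the two edges through P_1).
So -11·p + 176 = 2·121 = 242 ⇒ p = -6.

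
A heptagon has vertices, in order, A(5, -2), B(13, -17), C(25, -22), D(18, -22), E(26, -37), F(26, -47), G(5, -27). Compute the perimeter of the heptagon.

118

|AB| = √((8)² + (-15)²) = √289 = 17
|BC| = √((12)² + (-5)²) = √169 = 13
|CD| = √((-7)² + (0)²) = √49 = 7
|DE| = √((8)² + (-15)²) = √289 = 17
|EF| = √((0)² + (-10)²) = √100 = 10
|FG| = √((-21)² + (20)²) = √841 = 29
|GA| = √((0)² + (25)²) = √625 = 25
Perimeter = 17 + 13 + 7 + 17 + 10 + 29 + 25 = 118.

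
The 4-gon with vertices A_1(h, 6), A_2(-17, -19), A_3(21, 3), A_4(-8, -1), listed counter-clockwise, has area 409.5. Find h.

-23

The doubled signed area Σ (x_i y_{i+1} − x_{i+1} y_i) is linear in h.
With h=0 it equals 405; the coefficient of h is -18 (from the two edges through A_1).
So -18·h + 405 = 2·409.5 = 819 ⇒ h = -23.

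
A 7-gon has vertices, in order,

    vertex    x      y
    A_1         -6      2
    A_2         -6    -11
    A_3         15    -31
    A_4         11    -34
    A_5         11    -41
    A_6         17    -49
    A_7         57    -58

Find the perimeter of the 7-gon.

192

|A_1A_2| = √((0)² + (-13)²) = √169 = 13
|A_2A_3| = √((21)² + (-20)²) = √841 = 29
|A_3A_4| = √((-4)² + (-3)²) = √25 = 5
|A_4A_5| = √((0)² + (-7)²) = √49 = 7
|A_5A_6| = √((6)² + (-8)²) = √100 = 10
|A_6A_7| = √((40)² + (-9)²) = √1681 = 41
|A_7A_1| = √((-63)² + (60)²) = √7569 = 87
Perimeter = 13 + 29 + 5 + 7 + 10 + 41 + 87 = 192.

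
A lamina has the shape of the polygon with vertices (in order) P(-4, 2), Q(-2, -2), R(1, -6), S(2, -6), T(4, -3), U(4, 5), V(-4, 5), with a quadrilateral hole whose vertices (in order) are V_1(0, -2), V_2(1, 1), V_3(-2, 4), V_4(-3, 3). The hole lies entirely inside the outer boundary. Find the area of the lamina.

Outer boundary:
Apply Gauss's area formula: 2A = Σ (x_i·y_{i+1} − x_{i+1}·y_i), indices taken mod 7.
Σ = (12) + (14) + (6) + (18) + (32) + (40) + (12) = 134
Area = |Σ|/2 = 67.
Hole:
Apply Gauss's area formula: 2A = Σ (x_i·y_{i+1} − x_{i+1}·y_i), indices taken mod 4.
Σ = (2) + (6) + (6) + (6) = 20
Area = |Σ|/2 = 10.
Net area = 67 − 10 = 57.

57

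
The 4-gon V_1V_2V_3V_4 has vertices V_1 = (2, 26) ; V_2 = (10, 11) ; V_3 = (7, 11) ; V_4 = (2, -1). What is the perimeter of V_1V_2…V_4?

|V_1V_2| = √((8)² + (-15)²) = √289 = 17
|V_2V_3| = √((-3)² + (0)²) = √9 = 3
|V_3V_4| = √((-5)² + (-12)²) = √169 = 13
|V_4V_1| = √((0)² + (27)²) = √729 = 27
Perimeter = 17 + 3 + 13 + 27 = 60.

60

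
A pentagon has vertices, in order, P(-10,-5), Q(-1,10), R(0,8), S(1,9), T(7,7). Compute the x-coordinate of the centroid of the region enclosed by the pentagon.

-301/213

Apply Gauss's area formula. First the cross-terms c_i = x_i·y_{i+1} − x_{i+1}·y_i:
  -105, -8, -8, -56, 35  ⇒  2A = -142, A = -71.
Then Σ (x_i + x_{i+1})·c_i = 602, so x̄ = 602 / (6·(-71)) = -301/213.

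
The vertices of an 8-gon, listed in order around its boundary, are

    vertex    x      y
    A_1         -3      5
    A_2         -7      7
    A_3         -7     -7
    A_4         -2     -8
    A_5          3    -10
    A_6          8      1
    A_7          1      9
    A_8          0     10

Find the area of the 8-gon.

Apply the shoelace formula: 2A = Σ (x_i·y_{i+1} − x_{i+1}·y_i), indices taken mod 8.
Cross-terms: 14, 98, 42, 44, 83, 71, 10, 30  ⇒  Σ = 392
Area = |Σ|/2 = 196.

196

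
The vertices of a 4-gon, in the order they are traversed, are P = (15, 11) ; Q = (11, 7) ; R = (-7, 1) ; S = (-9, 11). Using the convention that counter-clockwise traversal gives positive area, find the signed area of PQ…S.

P→Q: (15)(7) − (11)(11) = -16
Q→R: (11)(1) − (-7)(7) = 60
R→S: (-7)(11) − (-9)(1) = -68
S→P: (-9)(11) − (15)(11) = -264
Σ = -288
Signed area = Σ/2 = -144 (negative ⇒ clockwise traversal).

-144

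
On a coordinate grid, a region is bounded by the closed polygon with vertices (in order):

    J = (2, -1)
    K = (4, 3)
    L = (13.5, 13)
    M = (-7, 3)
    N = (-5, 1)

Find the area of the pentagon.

82

Σ = (10) + (11.5) + (131.5) + (8) + (3) = 164
Area = |Σ|/2 = 82.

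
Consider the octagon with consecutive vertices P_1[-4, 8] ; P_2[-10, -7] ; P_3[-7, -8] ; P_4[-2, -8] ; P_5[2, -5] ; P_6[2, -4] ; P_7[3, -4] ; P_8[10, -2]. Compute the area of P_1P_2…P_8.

158.5

Cross-terms: 108, 31, 40, 26, 2, 4, 34, 72  ⇒  Σ = 317
Area = |Σ|/2 = 158.5.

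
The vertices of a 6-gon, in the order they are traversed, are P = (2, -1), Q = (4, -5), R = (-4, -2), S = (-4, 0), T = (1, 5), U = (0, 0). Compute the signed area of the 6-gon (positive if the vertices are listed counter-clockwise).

-31

Apply the surveyor's formula: 2A = Σ (x_i·y_{i+1} − x_{i+1}·y_i), indices taken mod 6.
Σ = (-6) + (-28) + (-8) + (-20) + (0) + (0) = -62
Signed area = Σ/2 = -31 (negative ⇒ clockwise traversal).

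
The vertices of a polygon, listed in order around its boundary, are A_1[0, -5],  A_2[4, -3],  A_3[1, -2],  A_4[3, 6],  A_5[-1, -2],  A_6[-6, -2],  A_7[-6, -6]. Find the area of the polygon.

A_1→A_2: (0)(-3) − (4)(-5) = 20
A_2→A_3: (4)(-2) − (1)(-3) = -5
A_3→A_4: (1)(6) − (3)(-2) = 12
A_4→A_5: (3)(-2) − (-1)(6) = 0
A_5→A_6: (-1)(-2) − (-6)(-2) = -10
A_6→A_7: (-6)(-6) − (-6)(-2) = 24
A_7→A_1: (-6)(-5) − (0)(-6) = 30
Σ = 71
Area = |Σ|/2 = 35.5.

35.5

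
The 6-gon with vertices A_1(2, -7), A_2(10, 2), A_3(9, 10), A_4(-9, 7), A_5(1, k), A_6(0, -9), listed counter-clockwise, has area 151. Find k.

Write out the shoelace sum; only the two edges meeting at A_5 involve k:
2·Area = [((-9)·k − 1·7) + (1·(-9) − 0·k)] + 327
       = -9·k + 311 = 302
⇒ k = 1.

1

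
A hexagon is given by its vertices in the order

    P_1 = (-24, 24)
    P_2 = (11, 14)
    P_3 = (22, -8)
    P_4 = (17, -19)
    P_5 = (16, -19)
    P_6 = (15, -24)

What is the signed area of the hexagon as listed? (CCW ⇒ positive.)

-806

P_1→P_2: (-24)(14) − (11)(24) = -600
P_2→P_3: (11)(-8) − (22)(14) = -396
P_3→P_4: (22)(-19) − (17)(-8) = -282
P_4→P_5: (17)(-19) − (16)(-19) = -19
P_5→P_6: (16)(-24) − (15)(-19) = -99
P_6→P_1: (15)(24) − (-24)(-24) = -216
Σ = -1612
Signed area = Σ/2 = -806 (negative ⇒ clockwise traversal).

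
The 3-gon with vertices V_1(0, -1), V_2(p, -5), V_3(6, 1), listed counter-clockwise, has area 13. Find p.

The doubled signed area Σ (x_i y_{i+1} − x_{i+1} y_i) is linear in p.
With p=0 it equals 24; the coefficient of p is 2 (from the two edges through V_2).
So 2·p + 24 = 2·13 = 26 ⇒ p = 1.

1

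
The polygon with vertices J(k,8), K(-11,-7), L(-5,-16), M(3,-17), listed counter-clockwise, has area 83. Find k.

-22

Write out the shoelace sum; only the two edges meeting at J involve k:
2·Area = [(3·8 − k·(-17)) + (k·(-7) − (-11)·8)] + 274
       = 10·k + 386 = 166
⇒ k = -22.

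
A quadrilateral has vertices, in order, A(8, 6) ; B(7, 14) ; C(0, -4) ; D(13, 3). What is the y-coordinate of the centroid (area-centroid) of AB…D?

Apply Gauss's area formula. First the cross-terms c_i = x_i·y_{i+1} − x_{i+1}·y_i:
  70, -28, 52, 54  ⇒  2A = 148, A = 74.
Then Σ (y_i + y_{i+1})·c_i = 1554, so ȳ = 1554 / (6·74) = 3.5.

3.5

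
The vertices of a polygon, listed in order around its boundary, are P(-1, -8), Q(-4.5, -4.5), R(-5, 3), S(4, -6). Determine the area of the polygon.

Σ = (-31.5) + (-36) + (18) + (-38) = -87.5
Area = |Σ|/2 = 43.75.

43.75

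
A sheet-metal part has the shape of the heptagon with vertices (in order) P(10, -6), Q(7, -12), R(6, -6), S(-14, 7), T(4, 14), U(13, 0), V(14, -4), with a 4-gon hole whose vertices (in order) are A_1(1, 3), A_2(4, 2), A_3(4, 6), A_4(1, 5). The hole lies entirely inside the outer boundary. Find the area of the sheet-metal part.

Outer boundary:
Apply Gauss's area formula: 2A = Σ (x_i·y_{i+1} − x_{i+1}·y_i), indices taken mod 7.
Cross-terms: -78, 30, -42, -224, -182, -52, -44  ⇒  Σ = -592
Area = |Σ|/2 = 296.
Hole:
Apply the shoelace formula: 2A = Σ (x_i·y_{i+1} − x_{i+1}·y_i), indices taken mod 4.
Σ = (-10) + (16) + (14) + (-2) = 18
Area = |Σ|/2 = 9.
Net area = 296 − 9 = 287.

287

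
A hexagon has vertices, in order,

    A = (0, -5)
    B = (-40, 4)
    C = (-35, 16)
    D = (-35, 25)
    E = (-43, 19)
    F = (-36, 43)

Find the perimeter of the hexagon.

158

|AB| = √((-40)² + (9)²) = √1681 = 41
|BC| = √((5)² + (12)²) = √169 = 13
|CD| = √((0)² + (9)²) = √81 = 9
|DE| = √((-8)² + (-6)²) = √100 = 10
|EF| = √((7)² + (24)²) = √625 = 25
|FA| = √((36)² + (-48)²) = √3600 = 60
Perimeter = 41 + 13 + 9 + 10 + 25 + 60 = 158.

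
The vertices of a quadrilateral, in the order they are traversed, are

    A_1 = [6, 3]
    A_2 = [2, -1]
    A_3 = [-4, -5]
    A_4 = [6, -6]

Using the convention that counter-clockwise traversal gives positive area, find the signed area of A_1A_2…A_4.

Apply the shoelace formula: 2A = Σ (x_i·y_{i+1} − x_{i+1}·y_i), indices taken mod 4.
A_1→A_2: (6)(-1) − (2)(3) = -12
A_2→A_3: (2)(-5) − (-4)(-1) = -14
A_3→A_4: (-4)(-6) − (6)(-5) = 54
A_4→A_1: (6)(3) − (6)(-6) = 54
Σ = 82
Signed area = Σ/2 = 41 (positive ⇒ counter-clockwise traversal).

41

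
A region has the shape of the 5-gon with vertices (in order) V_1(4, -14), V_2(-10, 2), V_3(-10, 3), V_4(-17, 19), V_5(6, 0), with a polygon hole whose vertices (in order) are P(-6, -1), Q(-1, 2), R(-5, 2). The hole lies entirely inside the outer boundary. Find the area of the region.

Outer boundary:
Cross-terms: -132, -10, -139, -114, -84  ⇒  Σ = -479
Area = |Σ|/2 = 239.5.
Hole:
P→Q: (-6)(2) − (-1)(-1) = -13
Q→R: (-1)(2) − (-5)(2) = 8
R→P: (-5)(-1) − (-6)(2) = 17
Σ = 12
Area = |Σ|/2 = 6.
Net area = 239.5 − 6 = 233.5.

233.5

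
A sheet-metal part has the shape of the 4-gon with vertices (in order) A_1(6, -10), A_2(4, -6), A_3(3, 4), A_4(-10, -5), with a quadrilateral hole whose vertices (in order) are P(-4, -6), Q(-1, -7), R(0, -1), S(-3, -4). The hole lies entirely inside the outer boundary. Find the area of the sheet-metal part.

85.5

Outer boundary:
Apply Gauss's area formula: 2A = Σ (x_i·y_{i+1} − x_{i+1}·y_i), indices taken mod 4.
Cross-terms: 4, 34, 25, 130  ⇒  Σ = 193
Area = |Σ|/2 = 96.5.
Hole:
Apply Gauss's area formula: 2A = Σ (x_i·y_{i+1} − x_{i+1}·y_i), indices taken mod 4.
Σ = (22) + (1) + (-3) + (2) = 22
Area = |Σ|/2 = 11.
Net area = 96.5 − 11 = 85.5.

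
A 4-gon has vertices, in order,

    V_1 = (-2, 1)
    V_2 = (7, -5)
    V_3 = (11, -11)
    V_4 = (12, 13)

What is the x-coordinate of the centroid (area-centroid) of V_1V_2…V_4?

1054/147

Apply Gauss's area formula. First the cross-terms c_i = x_i·y_{i+1} − x_{i+1}·y_i:
  3, -22, 275, 38  ⇒  2A = 294, A = 147.
Then Σ (x_i + x_{i+1})·c_i = 6324, so x̄ = 6324 / (6·147) = 1054/147.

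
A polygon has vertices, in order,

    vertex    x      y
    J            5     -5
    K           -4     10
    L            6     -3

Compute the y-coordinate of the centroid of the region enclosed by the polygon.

Apply Gauss's area formula. First the cross-terms c_i = x_i·y_{i+1} − x_{i+1}·y_i:
  30, -48, -15  ⇒  2A = -33, A = -16.5.
Then Σ (y_i + y_{i+1})·c_i = -66, so ȳ = -66 / (6·(-16.5)) = 2/3.

2/3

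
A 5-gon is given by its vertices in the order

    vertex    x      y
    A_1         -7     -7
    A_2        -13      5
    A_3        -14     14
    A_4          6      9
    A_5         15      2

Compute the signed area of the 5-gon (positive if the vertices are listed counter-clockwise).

Apply the shoelace (surveyor's) formula: 2A = Σ (x_i·y_{i+1} − x_{i+1}·y_i), indices taken mod 5.
Cross-terms: -126, -112, -210, -123, -91  ⇒  Σ = -662
Signed area = Σ/2 = -331 (negative ⇒ clockwise traversal).

-331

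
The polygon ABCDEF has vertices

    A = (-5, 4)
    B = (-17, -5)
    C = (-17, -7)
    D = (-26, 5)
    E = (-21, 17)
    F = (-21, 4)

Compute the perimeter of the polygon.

74

|AB| = √((-12)² + (-9)²) = √225 = 15
|BC| = √((0)² + (-2)²) = √4 = 2
|CD| = √((-9)² + (12)²) = √225 = 15
|DE| = √((5)² + (12)²) = √169 = 13
|EF| = √((0)² + (-13)²) = √169 = 13
|FA| = √((16)² + (0)²) = √256 = 16
Perimeter = 15 + 2 + 15 + 13 + 13 + 16 = 74.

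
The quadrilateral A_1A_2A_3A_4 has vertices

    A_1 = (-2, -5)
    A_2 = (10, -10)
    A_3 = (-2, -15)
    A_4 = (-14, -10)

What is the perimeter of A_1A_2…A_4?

52

|A_1A_2| = √((12)² + (-5)²) = √169 = 13
|A_2A_3| = √((-12)² + (-5)²) = √169 = 13
|A_3A_4| = √((-12)² + (5)²) = √169 = 13
|A_4A_1| = √((12)² + (5)²) = √169 = 13
Perimeter = 13 + 13 + 13 + 13 = 52.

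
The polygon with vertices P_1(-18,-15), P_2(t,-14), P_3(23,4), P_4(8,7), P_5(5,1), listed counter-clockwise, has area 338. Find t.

3

The doubled signed area Σ (x_i y_{i+1} − x_{i+1} y_i) is linear in t.
With t=0 it equals 619; the coefficient of t is 19 (from the two edges through P_2).
So 19·t + 619 = 2·338 = 676 ⇒ t = 3.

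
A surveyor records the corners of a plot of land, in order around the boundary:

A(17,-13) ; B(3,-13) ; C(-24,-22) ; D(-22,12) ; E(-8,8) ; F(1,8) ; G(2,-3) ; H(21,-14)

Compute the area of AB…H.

Apply the surveyor's formula: 2A = Σ (x_i·y_{i+1} − x_{i+1}·y_i), indices taken mod 8.
Cross-terms: -182, -378, -772, -80, -72, -19, 35, -35  ⇒  Σ = -1503
Area = |Σ|/2 = 751.5.

751.5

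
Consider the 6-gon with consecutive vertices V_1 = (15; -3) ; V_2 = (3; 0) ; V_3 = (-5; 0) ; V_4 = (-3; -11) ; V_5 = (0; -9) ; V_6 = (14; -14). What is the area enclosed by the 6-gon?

Apply the shoelace (surveyor's) formula: 2A = Σ (x_i·y_{i+1} − x_{i+1}·y_i), indices taken mod 6.
V_1→V_2: (15)(0) − (3)(-3) = 9
V_2→V_3: (3)(0) − (-5)(0) = 0
V_3→V_4: (-5)(-11) − (-3)(0) = 55
V_4→V_5: (-3)(-9) − (0)(-11) = 27
V_5→V_6: (0)(-14) − (14)(-9) = 126
V_6→V_1: (14)(-3) − (15)(-14) = 168
Σ = 385
Area = |Σ|/2 = 192.5.

192.5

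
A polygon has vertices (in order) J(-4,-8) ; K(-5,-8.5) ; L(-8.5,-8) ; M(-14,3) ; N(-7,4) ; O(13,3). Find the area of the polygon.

Cross-terms: -6, -32.25, -137.5, -35, -73, -92  ⇒  Σ = -375.75
Area = |Σ|/2 = 187.875.

187.875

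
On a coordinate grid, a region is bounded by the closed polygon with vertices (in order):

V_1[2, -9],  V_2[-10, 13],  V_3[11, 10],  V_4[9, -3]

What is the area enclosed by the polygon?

Apply the shoelace formula: 2A = Σ (x_i·y_{i+1} − x_{i+1}·y_i), indices taken mod 4.
Σ = (-64) + (-243) + (-123) + (-75) = -505
Area = |Σ|/2 = 252.5.

252.5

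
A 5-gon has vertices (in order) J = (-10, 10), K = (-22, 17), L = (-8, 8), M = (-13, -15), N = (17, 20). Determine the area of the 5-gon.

Σ = (50) + (-40) + (224) + (-5) + (370) = 599
Area = |Σ|/2 = 299.5.

299.5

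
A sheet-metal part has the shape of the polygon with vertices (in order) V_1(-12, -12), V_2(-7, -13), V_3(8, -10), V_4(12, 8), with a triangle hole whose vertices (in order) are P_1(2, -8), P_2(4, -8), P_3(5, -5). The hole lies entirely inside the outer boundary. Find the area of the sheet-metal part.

Outer boundary:
Apply the shoelace formula: 2A = Σ (x_i·y_{i+1} − x_{i+1}·y_i), indices taken mod 4.
V_1→V_2: (-12)(-13) − (-7)(-12) = 72
V_2→V_3: (-7)(-10) − (8)(-13) = 174
V_3→V_4: (8)(8) − (12)(-10) = 184
V_4→V_1: (12)(-12) − (-12)(8) = -48
Σ = 382
Area = |Σ|/2 = 191.
Hole:
P_1→P_2: (2)(-8) − (4)(-8) = 16
P_2→P_3: (4)(-5) − (5)(-8) = 20
P_3→P_1: (5)(-8) − (2)(-5) = -30
Σ = 6
Area = |Σ|/2 = 3.
Net area = 191 − 3 = 188.

188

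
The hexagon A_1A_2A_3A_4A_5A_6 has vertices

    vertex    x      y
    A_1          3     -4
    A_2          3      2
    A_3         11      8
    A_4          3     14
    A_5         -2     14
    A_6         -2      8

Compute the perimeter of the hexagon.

|A_1A_2| = √((0)² + (6)²) = √36 = 6
|A_2A_3| = √((8)² + (6)²) = √100 = 10
|A_3A_4| = √((-8)² + (6)²) = √100 = 10
|A_4A_5| = √((-5)² + (0)²) = √25 = 5
|A_5A_6| = √((0)² + (-6)²) = √36 = 6
|A_6A_1| = √((5)² + (-12)²) = √169 = 13
Perimeter = 6 + 10 + 10 + 5 + 6 + 13 = 50.

50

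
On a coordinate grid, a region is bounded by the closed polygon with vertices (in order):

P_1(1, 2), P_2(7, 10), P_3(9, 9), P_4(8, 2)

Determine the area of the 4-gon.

Apply the surveyor's formula: 2A = Σ (x_i·y_{i+1} − x_{i+1}·y_i), indices taken mod 4.
Cross-terms: -4, -27, -54, 14  ⇒  Σ = -71
Area = |Σ|/2 = 35.5.

35.5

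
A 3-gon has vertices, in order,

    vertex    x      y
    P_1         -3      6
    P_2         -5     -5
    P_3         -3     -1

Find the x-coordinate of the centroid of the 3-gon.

Apply the shoelace formula. First the cross-terms c_i = x_i·y_{i+1} − x_{i+1}·y_i:
  45, -10, -21  ⇒  2A = 14, A = 7.
Then Σ (x_i + x_{i+1})·c_i = -154, so x̄ = -154 / (6·7) = -11/3.

-11/3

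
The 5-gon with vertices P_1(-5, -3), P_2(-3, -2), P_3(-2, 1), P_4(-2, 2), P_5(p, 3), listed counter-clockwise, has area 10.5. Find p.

-4

The doubled signed area Σ (x_i y_{i+1} − x_{i+1} y_i) is linear in p.
With p=0 it equals 1; the coefficient of p is -5 (from the two edges through P_5).
So -5·p + 1 = 2·10.5 = 21 ⇒ p = -4.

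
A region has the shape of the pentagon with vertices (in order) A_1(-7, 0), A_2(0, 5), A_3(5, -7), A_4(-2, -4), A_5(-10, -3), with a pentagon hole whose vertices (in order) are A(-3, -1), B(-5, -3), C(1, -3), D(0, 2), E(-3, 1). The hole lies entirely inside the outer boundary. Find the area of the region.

56.5

Outer boundary:
Apply the shoelace (surveyor's) formula: 2A = Σ (x_i·y_{i+1} − x_{i+1}·y_i), indices taken mod 5.
Σ = (-35) + (-25) + (-34) + (-34) + (-21) = -149
Area = |Σ|/2 = 74.5.
Hole:
Σ = (4) + (18) + (2) + (6) + (6) = 36
Area = |Σ|/2 = 18.
Net area = 74.5 − 18 = 56.5.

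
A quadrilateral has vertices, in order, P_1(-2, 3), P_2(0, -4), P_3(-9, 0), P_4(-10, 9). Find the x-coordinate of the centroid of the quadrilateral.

-181/33

Apply Gauss's area formula. First the cross-terms c_i = x_i·y_{i+1} − x_{i+1}·y_i:
  8, -36, -81, -12  ⇒  2A = -121, A = -60.5.
Then Σ (x_i + x_{i+1})·c_i = 1991, so x̄ = 1991 / (6·(-60.5)) = -181/33.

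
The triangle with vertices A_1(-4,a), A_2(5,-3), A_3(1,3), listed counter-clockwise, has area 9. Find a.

Write out the shoelace sum; only the two edges meeting at A_1 involve a:
2·Area = [(1·a − (-4)·3) + ((-4)·(-3) − 5·a)] + 18
       = -4·a + 42 = 18
⇒ a = 6.

6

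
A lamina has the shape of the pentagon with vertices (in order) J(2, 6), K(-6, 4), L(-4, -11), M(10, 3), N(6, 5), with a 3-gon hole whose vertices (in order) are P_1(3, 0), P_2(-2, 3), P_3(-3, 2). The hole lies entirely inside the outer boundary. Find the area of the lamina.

Outer boundary:
Cross-terms: 44, 82, 98, 32, 26  ⇒  Σ = 282
Area = |Σ|/2 = 141.
Hole:
Apply the shoelace formula: 2A = Σ (x_i·y_{i+1} − x_{i+1}·y_i), indices taken mod 3.
Σ = (9) + (5) + (-6) = 8
Area = |Σ|/2 = 4.
Net area = 141 − 4 = 137.

137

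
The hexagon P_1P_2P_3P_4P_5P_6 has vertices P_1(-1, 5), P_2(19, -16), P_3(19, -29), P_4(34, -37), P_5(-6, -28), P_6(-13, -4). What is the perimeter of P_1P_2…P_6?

140

|P_1P_2| = √((20)² + (-21)²) = √841 = 29
|P_2P_3| = √((0)² + (-13)²) = √169 = 13
|P_3P_4| = √((15)² + (-8)²) = √289 = 17
|P_4P_5| = √((-40)² + (9)²) = √1681 = 41
|P_5P_6| = √((-7)² + (24)²) = √625 = 25
|P_6P_1| = √((12)² + (9)²) = √225 = 15
Perimeter = 29 + 13 + 17 + 41 + 25 + 15 = 140.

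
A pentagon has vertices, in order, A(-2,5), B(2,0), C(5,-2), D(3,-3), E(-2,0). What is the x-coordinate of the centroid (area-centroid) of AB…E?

Apply the shoelace formula. First the cross-terms c_i = x_i·y_{i+1} − x_{i+1}·y_i:
  -10, -4, -9, -6, -10  ⇒  2A = -39, A = -19.5.
Then Σ (x_i + x_{i+1})·c_i = -66, so x̄ = -66 / (6·(-19.5)) = 22/39.

22/39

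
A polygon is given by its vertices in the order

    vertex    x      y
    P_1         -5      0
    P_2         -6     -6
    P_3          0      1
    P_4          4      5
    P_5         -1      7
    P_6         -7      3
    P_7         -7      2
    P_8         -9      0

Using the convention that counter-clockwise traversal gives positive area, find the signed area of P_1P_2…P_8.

Σ = (30) + (-6) + (-4) + (33) + (46) + (7) + (18) + (0) = 124
Signed area = Σ/2 = 62 (positive ⇒ counter-clockwise traversal).

62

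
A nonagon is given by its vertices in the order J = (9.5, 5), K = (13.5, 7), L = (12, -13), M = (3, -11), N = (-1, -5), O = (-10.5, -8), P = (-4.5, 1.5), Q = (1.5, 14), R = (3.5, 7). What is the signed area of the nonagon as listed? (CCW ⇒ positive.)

-314.25

Apply the surveyor's formula: 2A = Σ (x_i·y_{i+1} − x_{i+1}·y_i), indices taken mod 9.
Σ = (-1) + (-259.5) + (-93) + (-26) + (-44.5) + (-51.75) + (-65.25) + (-38.5) + (-49) = -628.5
Signed area = Σ/2 = -314.25 (negative ⇒ clockwise traversal).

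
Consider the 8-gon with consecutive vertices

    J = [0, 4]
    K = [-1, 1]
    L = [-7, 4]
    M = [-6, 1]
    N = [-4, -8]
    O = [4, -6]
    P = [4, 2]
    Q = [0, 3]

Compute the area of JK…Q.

88

Apply the shoelace (surveyor's) formula: 2A = Σ (x_i·y_{i+1} − x_{i+1}·y_i), indices taken mod 8.
J→K: (0)(1) − (-1)(4) = 4
K→L: (-1)(4) − (-7)(1) = 3
L→M: (-7)(1) − (-6)(4) = 17
M→N: (-6)(-8) − (-4)(1) = 52
N→O: (-4)(-6) − (4)(-8) = 56
O→P: (4)(2) − (4)(-6) = 32
P→Q: (4)(3) − (0)(2) = 12
Q→J: (0)(4) − (0)(3) = 0
Σ = 176
Area = |Σ|/2 = 88.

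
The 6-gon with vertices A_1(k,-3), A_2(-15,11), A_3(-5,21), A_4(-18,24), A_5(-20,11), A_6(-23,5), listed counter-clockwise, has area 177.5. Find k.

Write out the shoelace sum; only the two edges meeting at A_1 involve k:
2·Area = [((-23)·(-3) − k·5) + (k·11 − (-15)·(-3))] + 433
       = 6·k + 457 = 355
⇒ k = -17.

-17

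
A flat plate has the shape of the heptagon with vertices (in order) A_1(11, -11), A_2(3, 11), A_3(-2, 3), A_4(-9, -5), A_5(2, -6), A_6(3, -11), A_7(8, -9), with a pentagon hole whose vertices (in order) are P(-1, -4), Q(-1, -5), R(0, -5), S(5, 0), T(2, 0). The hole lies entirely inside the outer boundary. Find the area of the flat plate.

Outer boundary:
Apply the surveyor's formula: 2A = Σ (x_i·y_{i+1} − x_{i+1}·y_i), indices taken mod 7.
Σ = (154) + (31) + (37) + (64) + (-4) + (61) + (11) = 354
Area = |Σ|/2 = 177.
Hole:
Apply the surveyor's formula: 2A = Σ (x_i·y_{i+1} − x_{i+1}·y_i), indices taken mod 5.
Σ = (1) + (5) + (25) + (0) + (-8) = 23
Area = |Σ|/2 = 11.5.
Net area = 177 − 11.5 = 165.5.

165.5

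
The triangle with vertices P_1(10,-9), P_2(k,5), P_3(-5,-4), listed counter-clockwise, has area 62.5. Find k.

The doubled signed area Σ (x_i y_{i+1} − x_{i+1} y_i) is linear in k.
With k=0 it equals 160; the coefficient of k is 5 (from the two edges through P_2).
So 5·k + 160 = 2·62.5 = 125 ⇒ k = -7.

-7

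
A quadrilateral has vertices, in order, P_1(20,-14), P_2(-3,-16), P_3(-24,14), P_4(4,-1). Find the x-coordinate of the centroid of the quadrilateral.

-427/214

Apply the shoelace formula. First the cross-terms c_i = x_i·y_{i+1} − x_{i+1}·y_i:
  -362, -426, -32, -36  ⇒  2A = -856, A = -428.
Then Σ (x_i + x_{i+1})·c_i = 5124, so x̄ = 5124 / (6·(-428)) = -427/214.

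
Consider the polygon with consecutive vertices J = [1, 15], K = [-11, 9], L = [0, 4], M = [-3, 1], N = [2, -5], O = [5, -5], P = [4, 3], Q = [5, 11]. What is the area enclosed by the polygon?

Cross-terms: 174, -44, 12, 13, 15, 35, 29, 64  ⇒  Σ = 298
Area = |Σ|/2 = 149.

149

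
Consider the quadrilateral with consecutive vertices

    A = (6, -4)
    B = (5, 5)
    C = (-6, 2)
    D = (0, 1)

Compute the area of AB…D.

39

Apply the surveyor's formula: 2A = Σ (x_i·y_{i+1} − x_{i+1}·y_i), indices taken mod 4.
Cross-terms: 50, 40, -6, -6  ⇒  Σ = 78
Area = |Σ|/2 = 39.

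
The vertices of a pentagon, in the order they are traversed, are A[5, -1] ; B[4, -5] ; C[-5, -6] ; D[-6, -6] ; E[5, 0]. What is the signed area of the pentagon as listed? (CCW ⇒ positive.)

Apply the surveyor's formula: 2A = Σ (x_i·y_{i+1} − x_{i+1}·y_i), indices taken mod 5.
Σ = (-21) + (-49) + (-6) + (30) + (-5) = -51
Signed area = Σ/2 = -25.5 (negative ⇒ clockwise traversal).

-25.5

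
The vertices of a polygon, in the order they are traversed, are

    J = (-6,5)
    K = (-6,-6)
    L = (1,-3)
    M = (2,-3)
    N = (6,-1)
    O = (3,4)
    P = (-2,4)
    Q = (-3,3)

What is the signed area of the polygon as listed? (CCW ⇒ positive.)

82.5

Apply the shoelace formula: 2A = Σ (x_i·y_{i+1} − x_{i+1}·y_i), indices taken mod 8.
J→K: (-6)(-6) − (-6)(5) = 66
K→L: (-6)(-3) − (1)(-6) = 24
L→M: (1)(-3) − (2)(-3) = 3
M→N: (2)(-1) − (6)(-3) = 16
N→O: (6)(4) − (3)(-1) = 27
O→P: (3)(4) − (-2)(4) = 20
P→Q: (-2)(3) − (-3)(4) = 6
Q→J: (-3)(5) − (-6)(3) = 3
Σ = 165
Signed area = Σ/2 = 82.5 (positive ⇒ counter-clockwise traversal).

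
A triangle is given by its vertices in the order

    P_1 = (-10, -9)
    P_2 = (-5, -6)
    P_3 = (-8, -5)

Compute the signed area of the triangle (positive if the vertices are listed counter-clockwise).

7

Cross-terms: 15, -23, 22  ⇒  Σ = 14
Signed area = Σ/2 = 7 (positive ⇒ counter-clockwise traversal).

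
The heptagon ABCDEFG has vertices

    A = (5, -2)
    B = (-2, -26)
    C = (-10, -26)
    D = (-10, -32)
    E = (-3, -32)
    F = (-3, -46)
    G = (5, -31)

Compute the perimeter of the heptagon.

106

|AB| = √((-7)² + (-24)²) = √625 = 25
|BC| = √((-8)² + (0)²) = √64 = 8
|CD| = √((0)² + (-6)²) = √36 = 6
|DE| = √((7)² + (0)²) = √49 = 7
|EF| = √((0)² + (-14)²) = √196 = 14
|FG| = √((8)² + (15)²) = √289 = 17
|GA| = √((0)² + (29)²) = √841 = 29
Perimeter = 25 + 8 + 6 + 7 + 14 + 17 + 29 = 106.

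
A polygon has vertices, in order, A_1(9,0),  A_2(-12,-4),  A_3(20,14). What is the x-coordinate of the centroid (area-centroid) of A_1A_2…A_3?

Apply the shoelace (surveyor's) formula. First the cross-terms c_i = x_i·y_{i+1} − x_{i+1}·y_i:
  -36, -88, -126  ⇒  2A = -250, A = -125.
Then Σ (x_i + x_{i+1})·c_i = -4250, so x̄ = -4250 / (6·(-125)) = 17/3.

17/3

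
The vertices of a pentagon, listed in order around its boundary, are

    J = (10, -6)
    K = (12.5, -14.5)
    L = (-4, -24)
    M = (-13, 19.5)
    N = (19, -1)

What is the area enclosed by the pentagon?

Σ = (-70) + (-358) + (-390) + (-357.5) + (-104) = -1279.5
Area = |Σ|/2 = 639.75.

639.75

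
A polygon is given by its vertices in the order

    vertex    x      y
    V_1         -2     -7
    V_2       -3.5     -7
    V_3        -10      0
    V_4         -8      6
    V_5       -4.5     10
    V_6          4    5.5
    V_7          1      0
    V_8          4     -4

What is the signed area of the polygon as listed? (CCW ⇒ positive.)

-151.875

Apply the shoelace (surveyor's) formula: 2A = Σ (x_i·y_{i+1} − x_{i+1}·y_i), indices taken mod 8.
V_1→V_2: (-2)(-7) − (-3.5)(-7) = -10.5
V_2→V_3: (-3.5)(0) − (-10)(-7) = -70
V_3→V_4: (-10)(6) − (-8)(0) = -60
V_4→V_5: (-8)(10) − (-4.5)(6) = -53
V_5→V_6: (-4.5)(5.5) − (4)(10) = -64.75
V_6→V_7: (4)(0) − (1)(5.5) = -5.5
V_7→V_8: (1)(-4) − (4)(0) = -4
V_8→V_1: (4)(-7) − (-2)(-4) = -36
Σ = -303.75
Signed area = Σ/2 = -151.875 (negative ⇒ clockwise traversal).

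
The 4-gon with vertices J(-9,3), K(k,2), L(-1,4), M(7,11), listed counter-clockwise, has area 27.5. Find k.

The doubled signed area Σ (x_i y_{i+1} − x_{i+1} y_i) is linear in k.
With k=0 it equals 65; the coefficient of k is 1 (from the two edges through K).
So 1·k + 65 = 2·27.5 = 55 ⇒ k = -10.

-10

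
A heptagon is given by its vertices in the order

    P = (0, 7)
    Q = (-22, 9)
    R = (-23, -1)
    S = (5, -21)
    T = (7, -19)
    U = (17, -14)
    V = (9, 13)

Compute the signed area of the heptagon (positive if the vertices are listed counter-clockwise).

779

Apply Gauss's area formula: 2A = Σ (x_i·y_{i+1} − x_{i+1}·y_i), indices taken mod 7.
Cross-terms: 154, 229, 488, 52, 225, 347, 63  ⇒  Σ = 1558
Signed area = Σ/2 = 779 (positive ⇒ counter-clockwise traversal).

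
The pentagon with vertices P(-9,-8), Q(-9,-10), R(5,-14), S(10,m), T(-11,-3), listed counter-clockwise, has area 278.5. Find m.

Write out the shoelace sum; only the two edges meeting at S involve m:
2·Area = [(5·m − 10·(-14)) + (10·(-3) − (-11)·m)] + 255
       = 16·m + 365 = 557
⇒ m = 12.

12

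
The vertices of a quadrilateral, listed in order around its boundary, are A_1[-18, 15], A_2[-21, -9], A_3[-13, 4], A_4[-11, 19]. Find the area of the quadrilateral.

125

Apply the surveyor's formula: 2A = Σ (x_i·y_{i+1} − x_{i+1}·y_i), indices taken mod 4.
Σ = (477) + (-201) + (-203) + (177) = 250
Area = |Σ|/2 = 125.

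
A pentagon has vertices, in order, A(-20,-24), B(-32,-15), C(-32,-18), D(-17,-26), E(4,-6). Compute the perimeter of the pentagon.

94

|AB| = √((-12)² + (9)²) = √225 = 15
|BC| = √((0)² + (-3)²) = √9 = 3
|CD| = √((15)² + (-8)²) = √289 = 17
|DE| = √((21)² + (20)²) = √841 = 29
|EA| = √((-24)² + (-18)²) = √900 = 30
Perimeter = 15 + 3 + 17 + 29 + 30 = 94.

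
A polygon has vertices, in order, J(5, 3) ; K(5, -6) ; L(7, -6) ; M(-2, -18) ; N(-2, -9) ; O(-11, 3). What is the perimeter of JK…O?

|JK| = √((0)² + (-9)²) = √81 = 9
|KL| = √((2)² + (0)²) = √4 = 2
|LM| = √((-9)² + (-12)²) = √225 = 15
|MN| = √((0)² + (9)²) = √81 = 9
|NO| = √((-9)² + (12)²) = √225 = 15
|OJ| = √((16)² + (0)²) = √256 = 16
Perimeter = 9 + 2 + 15 + 9 + 15 + 16 = 66.

66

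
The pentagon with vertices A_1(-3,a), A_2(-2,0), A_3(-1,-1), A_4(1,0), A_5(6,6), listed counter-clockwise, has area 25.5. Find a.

3

The doubled signed area Σ (x_i y_{i+1} − x_{i+1} y_i) is linear in a.
With a=0 it equals 27; the coefficient of a is 8 (from the two edges through A_1).
So 8·a + 27 = 2·25.5 = 51 ⇒ a = 3.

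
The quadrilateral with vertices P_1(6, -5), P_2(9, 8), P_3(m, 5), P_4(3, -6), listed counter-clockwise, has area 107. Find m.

The doubled signed area Σ (x_i y_{i+1} − x_{i+1} y_i) is linear in m.
With m=0 it equals 144; the coefficient of m is -14 (from the two edges through P_3).
So -14·m + 144 = 2·107 = 214 ⇒ m = -5.

-5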